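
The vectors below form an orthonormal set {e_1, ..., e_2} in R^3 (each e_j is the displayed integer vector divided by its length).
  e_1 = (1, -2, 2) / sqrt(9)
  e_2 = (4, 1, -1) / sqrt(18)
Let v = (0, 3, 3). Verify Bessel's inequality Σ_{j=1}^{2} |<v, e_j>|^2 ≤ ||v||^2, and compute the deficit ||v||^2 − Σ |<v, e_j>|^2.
Σ |<v, e_j>|^2 = 0; ||v||^2 = 18; deficit = 18

Write each e_j = u_j / sqrt(<u_j, u_j>) where u_j is the displayed integer vector. Then <v, e_j> = <v, u_j> / sqrt(<u_j, u_j>), so |<v, e_j>|^2 = <v, u_j>^2 / <u_j, u_j>.
Coefficients: <v, e_1> = 0/sqrt(9), <v, e_2> = 0/sqrt(18).
Square and sum: Σ |<v, e_j>|^2 = 0.
Compute ||v||^2 = v·v = 18.
Deficit = 18 − 0 = 18 ≥ 0, confirming Bessel's inequality. (The deficit equals ||v − Σ <v,e_j> e_j||^2, the squared distance from v to span{e_j}.)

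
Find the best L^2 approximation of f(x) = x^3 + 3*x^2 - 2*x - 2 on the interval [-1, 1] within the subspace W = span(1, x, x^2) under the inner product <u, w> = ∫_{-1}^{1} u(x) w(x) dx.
g(x) = 3*x^2 - 7*x/5 - 2

The best approximation g ∈ W is the orthogonal projection of f onto W. Writing g = a_0 + a_1 x + a_2 x^2, the coefficients solve the normal equations G · a = b where
  G_{ij} = <φ_i, φ_j> and b_i = <f, φ_i>, with φ_0 = 1, φ_1 = x, φ_2 = x^2.
G =
  [2, 0, 2/3]
  [0, 2/3, 0]
  [2/3, 0, 2/5],
b = (-2, -14/15, -2/15).
Solving gives a_0 = -2, a_1 = -7/5, a_2 = 3, so
  g(x) = 3*x^2 - 7*x/5 - 2.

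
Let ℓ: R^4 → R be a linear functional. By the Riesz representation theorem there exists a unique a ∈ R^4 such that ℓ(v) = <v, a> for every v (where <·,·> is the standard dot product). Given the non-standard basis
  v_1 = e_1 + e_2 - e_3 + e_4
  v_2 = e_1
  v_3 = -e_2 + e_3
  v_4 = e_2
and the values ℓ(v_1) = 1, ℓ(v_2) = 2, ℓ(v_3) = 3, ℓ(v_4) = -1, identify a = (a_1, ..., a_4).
a = (2, -1, 2, 2)

Write a = (a_1, ..., a_4) in the standard basis. For each basis vector v_i, ℓ(v_i) = <v_i, a> is a linear equation in the a_j's. Collect the n equations into a matrix system V a = ℓ, where row i of V is v_i (expressed in the standard basis). Since V is invertible (lower-triangular with 1s on the diagonal, up to permutation), solve by back-substitution:
  V =
[[1, 1, -1, 1],
 [1, 0, 0, 0],
 [0, -1, 1, 0],
 [0, 1, 0, 0]]
  V a = (1, 2, 3, -1)
Solving gives a = (2, -1, 2, 2).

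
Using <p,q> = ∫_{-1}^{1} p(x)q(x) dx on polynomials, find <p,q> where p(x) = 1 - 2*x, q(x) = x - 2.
<p,q> = -16/3

Expand the product: p(x)·q(x) = -2*x^2 + 5*x - 2.
∫_{-1}^{1} of each monomial x^k gives [2/(k+1) if k even, 0 if k odd]. Integrating term-by-term (or equivalently evaluating the antiderivative F(x) = -2*x^3/3 + 5*x^2/2 - 2*x at the endpoints):
  F(1) − F(−1) = -1/6 − (31/6) = -16/3.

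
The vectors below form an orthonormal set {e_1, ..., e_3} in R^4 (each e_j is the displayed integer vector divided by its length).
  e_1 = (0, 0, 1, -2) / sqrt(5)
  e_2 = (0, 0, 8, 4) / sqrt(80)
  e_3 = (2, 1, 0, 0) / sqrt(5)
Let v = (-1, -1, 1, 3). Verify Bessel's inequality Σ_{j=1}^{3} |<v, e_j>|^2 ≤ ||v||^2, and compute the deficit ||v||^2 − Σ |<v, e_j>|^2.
Σ |<v, e_j>|^2 = 59/5; ||v||^2 = 12; deficit = 1/5

Write each e_j = u_j / sqrt(<u_j, u_j>) where u_j is the displayed integer vector. Then <v, e_j> = <v, u_j> / sqrt(<u_j, u_j>), so |<v, e_j>|^2 = <v, u_j>^2 / <u_j, u_j>.
Coefficients: <v, e_1> = -5/sqrt(5), <v, e_2> = 20/sqrt(80), <v, e_3> = -3/sqrt(5).
Square and sum: Σ |<v, e_j>|^2 = 59/5.
Compute ||v||^2 = v·v = 12.
Deficit = 12 − 59/5 = 1/5 ≥ 0, confirming Bessel's inequality. (The deficit equals ||v − Σ <v,e_j> e_j||^2, the squared distance from v to span{e_j}.)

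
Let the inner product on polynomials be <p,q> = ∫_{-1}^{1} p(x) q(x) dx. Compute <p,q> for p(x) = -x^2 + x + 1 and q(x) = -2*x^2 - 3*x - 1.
<p,q> = -58/15

Expand the product: p(x)·q(x) = 2*x^4 + x^3 - 4*x^2 - 4*x - 1.
∫_{-1}^{1} of each monomial x^k gives [2/(k+1) if k even, 0 if k odd]. Integrating term-by-term (or equivalently evaluating the antiderivative F(x) = 2*x^5/5 + x^4/4 - 4*x^3/3 - 2*x^2 - x at the endpoints):
  F(1) − F(−1) = -221/60 − (11/60) = -58/15.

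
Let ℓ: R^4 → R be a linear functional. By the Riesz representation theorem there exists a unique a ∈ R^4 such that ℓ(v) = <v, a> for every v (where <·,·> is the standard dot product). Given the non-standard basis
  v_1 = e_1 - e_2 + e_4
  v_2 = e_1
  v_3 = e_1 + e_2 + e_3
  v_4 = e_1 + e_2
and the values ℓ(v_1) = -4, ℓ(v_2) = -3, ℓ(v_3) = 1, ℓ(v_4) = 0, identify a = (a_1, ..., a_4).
a = (-3, 3, 1, 2)

Write a = (a_1, ..., a_4) in the standard basis. For each basis vector v_i, ℓ(v_i) = <v_i, a> is a linear equation in the a_j's. Collect the n equations into a matrix system V a = ℓ, where row i of V is v_i (expressed in the standard basis). Since V is invertible (lower-triangular with 1s on the diagonal, up to permutation), solve by back-substitution:
  V =
[[1, -1, 0, 1],
 [1, 0, 0, 0],
 [1, 1, 1, 0],
 [1, 1, 0, 0]]
  V a = (-4, -3, 1, 0)
Solving gives a = (-3, 3, 1, 2).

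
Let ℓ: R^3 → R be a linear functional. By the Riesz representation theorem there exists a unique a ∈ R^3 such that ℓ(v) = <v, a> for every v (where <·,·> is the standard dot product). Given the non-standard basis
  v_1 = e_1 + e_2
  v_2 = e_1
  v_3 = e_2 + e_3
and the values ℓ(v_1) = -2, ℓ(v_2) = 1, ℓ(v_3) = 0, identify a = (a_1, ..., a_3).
a = (1, -3, 3)

Write a = (a_1, ..., a_3) in the standard basis. For each basis vector v_i, ℓ(v_i) = <v_i, a> is a linear equation in the a_j's. Collect the n equations into a matrix system V a = ℓ, where row i of V is v_i (expressed in the standard basis). Since V is invertible (lower-triangular with 1s on the diagonal, up to permutation), solve by back-substitution:
  V =
[[1, 1, 0],
 [1, 0, 0],
 [0, 1, 1]]
  V a = (-2, 1, 0)
Solving gives a = (1, -3, 3).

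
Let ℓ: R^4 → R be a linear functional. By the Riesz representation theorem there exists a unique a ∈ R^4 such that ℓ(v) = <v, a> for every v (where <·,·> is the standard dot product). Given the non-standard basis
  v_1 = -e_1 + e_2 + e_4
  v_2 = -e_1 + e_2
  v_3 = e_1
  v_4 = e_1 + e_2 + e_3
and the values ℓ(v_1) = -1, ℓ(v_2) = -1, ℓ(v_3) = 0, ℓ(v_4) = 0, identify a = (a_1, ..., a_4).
a = (0, -1, 1, 0)

Write a = (a_1, ..., a_4) in the standard basis. For each basis vector v_i, ℓ(v_i) = <v_i, a> is a linear equation in the a_j's. Collect the n equations into a matrix system V a = ℓ, where row i of V is v_i (expressed in the standard basis). Since V is invertible (lower-triangular with 1s on the diagonal, up to permutation), solve by back-substitution:
  V =
[[-1, 1, 0, 1],
 [-1, 1, 0, 0],
 [1, 0, 0, 0],
 [1, 1, 1, 0]]
  V a = (-1, -1, 0, 0)
Solving gives a = (0, -1, 1, 0).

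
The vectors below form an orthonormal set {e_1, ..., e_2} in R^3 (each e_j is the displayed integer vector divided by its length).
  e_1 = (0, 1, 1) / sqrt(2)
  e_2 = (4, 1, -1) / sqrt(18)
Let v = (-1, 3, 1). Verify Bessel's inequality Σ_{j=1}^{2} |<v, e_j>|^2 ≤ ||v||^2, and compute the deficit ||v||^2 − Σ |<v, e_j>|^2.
Σ |<v, e_j>|^2 = 74/9; ||v||^2 = 11; deficit = 25/9

Write each e_j = u_j / sqrt(<u_j, u_j>) where u_j is the displayed integer vector. Then <v, e_j> = <v, u_j> / sqrt(<u_j, u_j>), so |<v, e_j>|^2 = <v, u_j>^2 / <u_j, u_j>.
Coefficients: <v, e_1> = 4/sqrt(2), <v, e_2> = -2/sqrt(18).
Square and sum: Σ |<v, e_j>|^2 = 74/9.
Compute ||v||^2 = v·v = 11.
Deficit = 11 − 74/9 = 25/9 ≥ 0, confirming Bessel's inequality. (The deficit equals ||v − Σ <v,e_j> e_j||^2, the squared distance from v to span{e_j}.)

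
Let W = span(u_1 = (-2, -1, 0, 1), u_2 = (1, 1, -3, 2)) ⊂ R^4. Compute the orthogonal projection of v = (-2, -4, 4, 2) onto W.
proj_W(v) = (-346/89, -210/89, 222/89, -12/89)

Set up U = [u_1 | ... | u_2] ∈ R^(4×2). The projector onto W = col(U) is P = U (U^T U)^(-1) U^T.
Compute U^T U =
  [6, -1]
  [-1, 15],
and U^T v = (10, -14).
Solve U^T U · c = U^T v for the coefficients: c = (136/89, -74/89). The projection is proj_W(v) = U c.
Check: (v - proj_W(v)) · u_1 = 0  (should be 0).
Check: (v - proj_W(v)) · u_2 = 0  (should be 0).
Result: proj_W(v) = (-346/89, -210/89, 222/89, -12/89).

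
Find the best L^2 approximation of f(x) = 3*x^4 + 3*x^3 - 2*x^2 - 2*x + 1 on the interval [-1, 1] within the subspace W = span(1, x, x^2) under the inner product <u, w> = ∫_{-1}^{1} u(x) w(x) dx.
g(x) = 4*x^2/7 - x/5 + 26/35

The best approximation g ∈ W is the orthogonal projection of f onto W. Writing g = a_0 + a_1 x + a_2 x^2, the coefficients solve the normal equations G · a = b where
  G_{ij} = <φ_i, φ_j> and b_i = <f, φ_i>, with φ_0 = 1, φ_1 = x, φ_2 = x^2.
G =
  [2, 0, 2/3]
  [0, 2/3, 0]
  [2/3, 0, 2/5],
b = (28/15, -2/15, 76/105).
Solving gives a_0 = 26/35, a_1 = -1/5, a_2 = 4/7, so
  g(x) = 4*x^2/7 - x/5 + 26/35.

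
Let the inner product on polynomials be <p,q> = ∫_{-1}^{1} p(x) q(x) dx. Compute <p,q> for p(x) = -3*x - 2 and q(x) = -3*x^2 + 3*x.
<p,q> = -2

Expand the product: p(x)·q(x) = 9*x^3 - 3*x^2 - 6*x.
∫_{-1}^{1} of each monomial x^k gives [2/(k+1) if k even, 0 if k odd]. Integrating term-by-term (or equivalently evaluating the antiderivative F(x) = 9*x^4/4 - x^3 - 3*x^2 at the endpoints):
  F(1) − F(−1) = -7/4 − (1/4) = -2.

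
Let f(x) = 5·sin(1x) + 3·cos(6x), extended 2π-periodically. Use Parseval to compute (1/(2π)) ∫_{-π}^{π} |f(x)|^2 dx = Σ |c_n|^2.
Σ |c_n|^2 = 17

Expand |f|^2 and use orthogonality of {sin(nx), cos(mx)} on [-π, π]:
  ∫_{-π}^{π} sin(nx)^2 dx = π, ∫ cos(mx)^2 dx = π, and cross terms integrate to 0.
So ∫_{-π}^{π} f(x)^2 dx = 5^2 · π + 3^2 · π = (25 + 9)π.
Divide by 2π: (25 + 9)/2 = 17.
By Parseval, this equals Σ |c_n|^2.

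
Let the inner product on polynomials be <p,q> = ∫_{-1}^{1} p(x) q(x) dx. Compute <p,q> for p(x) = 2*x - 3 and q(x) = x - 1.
<p,q> = 22/3

Expand the product: p(x)·q(x) = 2*x^2 - 5*x + 3.
∫_{-1}^{1} of each monomial x^k gives [2/(k+1) if k even, 0 if k odd]. Integrating term-by-term (or equivalently evaluating the antiderivative F(x) = 2*x^3/3 - 5*x^2/2 + 3*x at the endpoints):
  F(1) − F(−1) = 7/6 − (-37/6) = 22/3.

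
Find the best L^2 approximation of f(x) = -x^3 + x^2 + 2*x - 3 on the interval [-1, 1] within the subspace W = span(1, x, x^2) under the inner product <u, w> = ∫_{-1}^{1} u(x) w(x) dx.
g(x) = x^2 + 7*x/5 - 3

The best approximation g ∈ W is the orthogonal projection of f onto W. Writing g = a_0 + a_1 x + a_2 x^2, the coefficients solve the normal equations G · a = b where
  G_{ij} = <φ_i, φ_j> and b_i = <f, φ_i>, with φ_0 = 1, φ_1 = x, φ_2 = x^2.
G =
  [2, 0, 2/3]
  [0, 2/3, 0]
  [2/3, 0, 2/5],
b = (-16/3, 14/15, -8/5).
Solving gives a_0 = -3, a_1 = 7/5, a_2 = 1, so
  g(x) = x^2 + 7*x/5 - 3.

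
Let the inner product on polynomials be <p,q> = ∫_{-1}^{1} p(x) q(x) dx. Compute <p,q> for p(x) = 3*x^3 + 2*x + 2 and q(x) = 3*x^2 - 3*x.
<p,q> = -18/5

Expand the product: p(x)·q(x) = 9*x^5 - 9*x^4 + 6*x^3 - 6*x.
∫_{-1}^{1} of each monomial x^k gives [2/(k+1) if k even, 0 if k odd]. Integrating term-by-term (or equivalently evaluating the antiderivative F(x) = 3*x^6/2 - 9*x^5/5 + 3*x^4/2 - 3*x^2 at the endpoints):
  F(1) − F(−1) = -9/5 − (9/5) = -18/5.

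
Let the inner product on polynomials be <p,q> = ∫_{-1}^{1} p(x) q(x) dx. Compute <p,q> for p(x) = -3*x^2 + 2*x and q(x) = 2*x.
<p,q> = 8/3

Expand the product: p(x)·q(x) = -6*x^3 + 4*x^2.
∫_{-1}^{1} of each monomial x^k gives [2/(k+1) if k even, 0 if k odd]. Integrating term-by-term (or equivalently evaluating the antiderivative F(x) = -3*x^4/2 + 4*x^3/3 at the endpoints):
  F(1) − F(−1) = -1/6 − (-17/6) = 8/3.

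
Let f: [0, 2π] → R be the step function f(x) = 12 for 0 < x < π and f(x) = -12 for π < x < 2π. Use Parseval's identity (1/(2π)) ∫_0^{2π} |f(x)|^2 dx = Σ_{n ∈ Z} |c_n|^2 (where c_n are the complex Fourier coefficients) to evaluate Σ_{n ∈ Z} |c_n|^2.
Σ |c_n|^2 = 144

Parseval equates the L^2 energy of f (normalised by 1/(2π)) with the ℓ^2 sum of its Fourier coefficients: (1/(2π)) ∫_0^{2π} |f|^2 = Σ |c_n|^2.
Compute the left side: (1/(2π)) [∫_0^π 12^2 dx + ∫_π^{2π} (-12)^2 dx] = (1/(2π)) · (144π + 144π) = (144 + 144)/2 = 144.
So Σ_{n ∈ Z} |c_n|^2 = 144.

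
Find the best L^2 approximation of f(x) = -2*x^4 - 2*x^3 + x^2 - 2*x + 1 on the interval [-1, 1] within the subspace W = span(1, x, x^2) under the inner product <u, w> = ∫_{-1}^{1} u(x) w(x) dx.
g(x) = -5*x^2/7 - 16*x/5 + 41/35

The best approximation g ∈ W is the orthogonal projection of f onto W. Writing g = a_0 + a_1 x + a_2 x^2, the coefficients solve the normal equations G · a = b where
  G_{ij} = <φ_i, φ_j> and b_i = <f, φ_i>, with φ_0 = 1, φ_1 = x, φ_2 = x^2.
G =
  [2, 0, 2/3]
  [0, 2/3, 0]
  [2/3, 0, 2/5],
b = (28/15, -32/15, 52/105).
Solving gives a_0 = 41/35, a_1 = -16/5, a_2 = -5/7, so
  g(x) = -5*x^2/7 - 16*x/5 + 41/35.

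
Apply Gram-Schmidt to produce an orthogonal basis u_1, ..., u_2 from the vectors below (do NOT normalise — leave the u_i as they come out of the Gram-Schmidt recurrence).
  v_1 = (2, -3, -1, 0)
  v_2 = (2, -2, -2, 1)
Orthogonal basis:
  u_1 = (2, -3, -1, 0)
  u_2 = (2/7, 4/7, -8/7, 1)

Apply the Gram-Schmidt recurrence
  u_1 = v_1
  u_i = v_i − Σ_{j<i} ((v_i · u_j) / (u_j · u_j)) · u_j.

Step by step this gives:
  u_1 = (2, -3, -1, 0)
  u_2 = (2/7, 4/7, -8/7, 1)

Orthogonality check:
  u_2 · u_1 = 0 (should be 0)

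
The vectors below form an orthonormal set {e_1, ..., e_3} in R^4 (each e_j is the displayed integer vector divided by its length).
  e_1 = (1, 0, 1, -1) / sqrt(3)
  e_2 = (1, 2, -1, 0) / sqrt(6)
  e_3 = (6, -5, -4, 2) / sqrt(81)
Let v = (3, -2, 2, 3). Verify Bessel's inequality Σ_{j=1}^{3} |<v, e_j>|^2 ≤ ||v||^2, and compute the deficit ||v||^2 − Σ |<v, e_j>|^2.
Σ |<v, e_j>|^2 = 1811/162; ||v||^2 = 26; deficit = 2401/162

Write each e_j = u_j / sqrt(<u_j, u_j>) where u_j is the displayed integer vector. Then <v, e_j> = <v, u_j> / sqrt(<u_j, u_j>), so |<v, e_j>|^2 = <v, u_j>^2 / <u_j, u_j>.
Coefficients: <v, e_1> = 2/sqrt(3), <v, e_2> = -3/sqrt(6), <v, e_3> = 26/sqrt(81).
Square and sum: Σ |<v, e_j>|^2 = 1811/162.
Compute ||v||^2 = v·v = 26.
Deficit = 26 − 1811/162 = 2401/162 ≥ 0, confirming Bessel's inequality. (The deficit equals ||v − Σ <v,e_j> e_j||^2, the squared distance from v to span{e_j}.)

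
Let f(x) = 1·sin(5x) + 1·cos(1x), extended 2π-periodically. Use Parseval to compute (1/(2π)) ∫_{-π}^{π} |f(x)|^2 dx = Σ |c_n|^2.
Σ |c_n|^2 = 1

Expand |f|^2 and use orthogonality of {sin(nx), cos(mx)} on [-π, π]:
  ∫_{-π}^{π} sin(nx)^2 dx = π, ∫ cos(mx)^2 dx = π, and cross terms integrate to 0.
So ∫_{-π}^{π} f(x)^2 dx = 1^2 · π + 1^2 · π = (1 + 1)π.
Divide by 2π: (1 + 1)/2 = 1.
By Parseval, this equals Σ |c_n|^2.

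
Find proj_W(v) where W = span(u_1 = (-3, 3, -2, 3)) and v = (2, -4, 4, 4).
proj_W(v) = (42/31, -42/31, 28/31, -42/31)

Set up U = [u_1 | ... | u_1] ∈ R^(4×1). The projector onto W = col(U) is P = U (U^T U)^(-1) U^T.
Compute U^T U =
  [31],
and U^T v = (-14).
Solve U^T U · c = U^T v for the coefficients: c = (-14/31). The projection is proj_W(v) = U c.
Check: (v - proj_W(v)) · u_1 = 0  (should be 0).
Result: proj_W(v) = (42/31, -42/31, 28/31, -42/31).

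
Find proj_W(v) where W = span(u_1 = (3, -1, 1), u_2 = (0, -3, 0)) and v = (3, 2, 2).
proj_W(v) = (33/10, 2, 11/10)

Set up U = [u_1 | ... | u_2] ∈ R^(3×2). The projector onto W = col(U) is P = U (U^T U)^(-1) U^T.
Compute U^T U =
  [11, 3]
  [3, 9],
and U^T v = (9, -6).
Solve U^T U · c = U^T v for the coefficients: c = (11/10, -31/30). The projection is proj_W(v) = U c.
Check: (v - proj_W(v)) · u_1 = 0  (should be 0).
Check: (v - proj_W(v)) · u_2 = 0  (should be 0).
Result: proj_W(v) = (33/10, 2, 11/10).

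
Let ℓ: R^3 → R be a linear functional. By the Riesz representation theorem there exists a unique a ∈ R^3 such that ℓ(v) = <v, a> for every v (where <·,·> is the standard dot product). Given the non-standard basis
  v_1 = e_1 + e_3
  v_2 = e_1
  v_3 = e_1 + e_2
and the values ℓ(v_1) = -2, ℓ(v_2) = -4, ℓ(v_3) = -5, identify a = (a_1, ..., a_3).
a = (-4, -1, 2)

Write a = (a_1, ..., a_3) in the standard basis. For each basis vector v_i, ℓ(v_i) = <v_i, a> is a linear equation in the a_j's. Collect the n equations into a matrix system V a = ℓ, where row i of V is v_i (expressed in the standard basis). Since V is invertible (lower-triangular with 1s on the diagonal, up to permutation), solve by back-substitution:
  V =
[[1, 0, 1],
 [1, 0, 0],
 [1, 1, 0]]
  V a = (-2, -4, -5)
Solving gives a = (-4, -1, 2).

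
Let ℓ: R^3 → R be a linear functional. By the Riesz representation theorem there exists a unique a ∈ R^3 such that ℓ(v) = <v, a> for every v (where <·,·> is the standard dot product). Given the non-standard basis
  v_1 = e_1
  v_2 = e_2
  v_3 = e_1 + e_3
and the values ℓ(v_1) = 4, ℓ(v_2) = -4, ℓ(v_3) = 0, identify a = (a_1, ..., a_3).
a = (4, -4, -4)

Write a = (a_1, ..., a_3) in the standard basis. For each basis vector v_i, ℓ(v_i) = <v_i, a> is a linear equation in the a_j's. Collect the n equations into a matrix system V a = ℓ, where row i of V is v_i (expressed in the standard basis). Since V is invertible (lower-triangular with 1s on the diagonal, up to permutation), solve by back-substitution:
  V =
[[1, 0, 0],
 [0, 1, 0],
 [1, 0, 1]]
  V a = (4, -4, 0)
Solving gives a = (4, -4, -4).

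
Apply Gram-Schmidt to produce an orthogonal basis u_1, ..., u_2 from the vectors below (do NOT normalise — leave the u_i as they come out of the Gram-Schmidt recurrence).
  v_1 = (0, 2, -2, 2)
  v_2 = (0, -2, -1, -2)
Orthogonal basis:
  u_1 = (0, 2, -2, 2)
  u_2 = (0, -1, -2, -1)

Apply the Gram-Schmidt recurrence
  u_1 = v_1
  u_i = v_i − Σ_{j<i} ((v_i · u_j) / (u_j · u_j)) · u_j.

Step by step this gives:
  u_1 = (0, 2, -2, 2)
  u_2 = (0, -1, -2, -1)

Orthogonality check:
  u_2 · u_1 = 0 (should be 0)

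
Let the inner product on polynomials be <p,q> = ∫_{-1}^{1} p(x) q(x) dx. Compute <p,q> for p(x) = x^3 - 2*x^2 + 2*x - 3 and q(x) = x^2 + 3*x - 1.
<p,q> = 146/15

Expand the product: p(x)·q(x) = x^5 + x^4 - 5*x^3 + 5*x^2 - 11*x + 3.
∫_{-1}^{1} of each monomial x^k gives [2/(k+1) if k even, 0 if k odd]. Integrating term-by-term (or equivalently evaluating the antiderivative F(x) = x^6/6 + x^5/5 - 5*x^4/4 + 5*x^3/3 - 11*x^2/2 + 3*x at the endpoints):
  F(1) − F(−1) = -103/60 − (-229/20) = 146/15.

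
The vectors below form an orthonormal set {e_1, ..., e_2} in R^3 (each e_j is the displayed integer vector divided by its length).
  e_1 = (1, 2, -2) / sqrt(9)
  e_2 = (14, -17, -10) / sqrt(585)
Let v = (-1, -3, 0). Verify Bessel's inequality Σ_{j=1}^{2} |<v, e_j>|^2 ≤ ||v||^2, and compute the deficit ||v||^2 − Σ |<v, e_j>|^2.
Σ |<v, e_j>|^2 = 506/65; ||v||^2 = 10; deficit = 144/65

Write each e_j = u_j / sqrt(<u_j, u_j>) where u_j is the displayed integer vector. Then <v, e_j> = <v, u_j> / sqrt(<u_j, u_j>), so |<v, e_j>|^2 = <v, u_j>^2 / <u_j, u_j>.
Coefficients: <v, e_1> = -7/sqrt(9), <v, e_2> = 37/sqrt(585).
Square and sum: Σ |<v, e_j>|^2 = 506/65.
Compute ||v||^2 = v·v = 10.
Deficit = 10 − 506/65 = 144/65 ≥ 0, confirming Bessel's inequality. (The deficit equals ||v − Σ <v,e_j> e_j||^2, the squared distance from v to span{e_j}.)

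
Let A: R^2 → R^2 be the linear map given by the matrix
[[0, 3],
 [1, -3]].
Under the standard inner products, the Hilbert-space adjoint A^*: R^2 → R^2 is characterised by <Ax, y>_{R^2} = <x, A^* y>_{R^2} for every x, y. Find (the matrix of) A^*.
A^* = A^T =
[[0, 1],
 [3, -3]]

For real matrices with standard dot products, the defining identity <Ax, y> = <x, A^* y> gives (Ax)^T y = x^T (A^*) y, i.e. x^T A^T y = x^T (A^*) y. Since this holds for all x, y, we must have A^* = A^T. Therefore
A^* =
[[0, 1],
 [3, -3]].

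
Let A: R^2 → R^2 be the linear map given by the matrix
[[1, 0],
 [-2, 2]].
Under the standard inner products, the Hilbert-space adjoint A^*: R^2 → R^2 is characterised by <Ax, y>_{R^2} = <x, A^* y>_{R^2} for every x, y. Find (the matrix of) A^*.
A^* = A^T =
[[1, -2],
 [0, 2]]

For real matrices with standard dot products, the defining identity <Ax, y> = <x, A^* y> gives (Ax)^T y = x^T (A^*) y, i.e. x^T A^T y = x^T (A^*) y. Since this holds for all x, y, we must have A^* = A^T. Therefore
A^* =
[[1, -2],
 [0, 2]].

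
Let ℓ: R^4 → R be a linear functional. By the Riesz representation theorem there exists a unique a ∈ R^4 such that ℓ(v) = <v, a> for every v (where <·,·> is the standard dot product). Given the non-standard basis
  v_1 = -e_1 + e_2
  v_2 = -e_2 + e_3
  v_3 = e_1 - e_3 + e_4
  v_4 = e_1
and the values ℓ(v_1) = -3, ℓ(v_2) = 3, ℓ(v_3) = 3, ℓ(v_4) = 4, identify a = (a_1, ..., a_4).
a = (4, 1, 4, 3)

Write a = (a_1, ..., a_4) in the standard basis. For each basis vector v_i, ℓ(v_i) = <v_i, a> is a linear equation in the a_j's. Collect the n equations into a matrix system V a = ℓ, where row i of V is v_i (expressed in the standard basis). Since V is invertible (lower-triangular with 1s on the diagonal, up to permutation), solve by back-substitution:
  V =
[[-1, 1, 0, 0],
 [0, -1, 1, 0],
 [1, 0, -1, 1],
 [1, 0, 0, 0]]
  V a = (-3, 3, 3, 4)
Solving gives a = (4, 1, 4, 3).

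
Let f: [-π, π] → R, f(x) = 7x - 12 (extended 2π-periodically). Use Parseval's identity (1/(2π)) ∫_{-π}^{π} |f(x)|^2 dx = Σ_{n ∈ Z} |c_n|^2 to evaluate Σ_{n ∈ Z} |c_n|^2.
Σ |c_n|^2 = 49π^2/3 + 144

Expand and integrate term by term over [-π, π]:
  ∫ (7x)^2 dx = 49·(2π^3/3); ∫ 2·7·(-12)·x dx = 0 (odd integrand); ∫ (-12)^2 dx = 144·2π.
So (1/(2π)) ∫_{-π}^{π} (7x - 12)^2 dx = 49π^2/3 + 144 = 49π^2/3 + 144.
Parseval ⇒ Σ |c_n|^2 = 49π^2/3 + 144.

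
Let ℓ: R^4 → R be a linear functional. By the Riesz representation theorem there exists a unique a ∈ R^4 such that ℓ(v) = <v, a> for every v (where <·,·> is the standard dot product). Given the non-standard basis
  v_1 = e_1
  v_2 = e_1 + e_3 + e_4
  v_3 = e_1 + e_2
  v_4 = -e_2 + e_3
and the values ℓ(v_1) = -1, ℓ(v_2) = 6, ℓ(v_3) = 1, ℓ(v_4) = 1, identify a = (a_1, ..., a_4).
a = (-1, 2, 3, 4)

Write a = (a_1, ..., a_4) in the standard basis. For each basis vector v_i, ℓ(v_i) = <v_i, a> is a linear equation in the a_j's. Collect the n equations into a matrix system V a = ℓ, where row i of V is v_i (expressed in the standard basis). Since V is invertible (lower-triangular with 1s on the diagonal, up to permutation), solve by back-substitution:
  V =
[[1, 0, 0, 0],
 [1, 0, 1, 1],
 [1, 1, 0, 0],
 [0, -1, 1, 0]]
  V a = (-1, 6, 1, 1)
Solving gives a = (-1, 2, 3, 4).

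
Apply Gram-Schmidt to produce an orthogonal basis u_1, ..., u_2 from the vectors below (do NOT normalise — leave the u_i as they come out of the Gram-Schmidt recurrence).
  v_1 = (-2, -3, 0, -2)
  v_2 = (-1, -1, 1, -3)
Orthogonal basis:
  u_1 = (-2, -3, 0, -2)
  u_2 = (5/17, 16/17, 1, -29/17)

Apply the Gram-Schmidt recurrence
  u_1 = v_1
  u_i = v_i − Σ_{j<i} ((v_i · u_j) / (u_j · u_j)) · u_j.

Step by step this gives:
  u_1 = (-2, -3, 0, -2)
  u_2 = (5/17, 16/17, 1, -29/17)

Orthogonality check:
  u_2 · u_1 = 0 (should be 0)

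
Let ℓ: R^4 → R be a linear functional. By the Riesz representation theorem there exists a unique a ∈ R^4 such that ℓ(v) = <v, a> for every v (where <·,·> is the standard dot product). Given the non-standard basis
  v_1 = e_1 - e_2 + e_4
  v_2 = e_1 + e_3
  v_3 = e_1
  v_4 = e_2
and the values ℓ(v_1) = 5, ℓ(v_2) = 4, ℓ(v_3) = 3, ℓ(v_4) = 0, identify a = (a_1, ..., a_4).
a = (3, 0, 1, 2)

Write a = (a_1, ..., a_4) in the standard basis. For each basis vector v_i, ℓ(v_i) = <v_i, a> is a linear equation in the a_j's. Collect the n equations into a matrix system V a = ℓ, where row i of V is v_i (expressed in the standard basis). Since V is invertible (lower-triangular with 1s on the diagonal, up to permutation), solve by back-substitution:
  V =
[[1, -1, 0, 1],
 [1, 0, 1, 0],
 [1, 0, 0, 0],
 [0, 1, 0, 0]]
  V a = (5, 4, 3, 0)
Solving gives a = (3, 0, 1, 2).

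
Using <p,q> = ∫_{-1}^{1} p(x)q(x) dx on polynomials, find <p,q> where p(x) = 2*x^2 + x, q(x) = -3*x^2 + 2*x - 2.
<p,q> = -56/15

Expand the product: p(x)·q(x) = -6*x^4 + x^3 - 2*x^2 - 2*x.
∫_{-1}^{1} of each monomial x^k gives [2/(k+1) if k even, 0 if k odd]. Integrating term-by-term (or equivalently evaluating the antiderivative F(x) = -6*x^5/5 + x^4/4 - 2*x^3/3 - x^2 at the endpoints):
  F(1) − F(−1) = -157/60 − (67/60) = -56/15.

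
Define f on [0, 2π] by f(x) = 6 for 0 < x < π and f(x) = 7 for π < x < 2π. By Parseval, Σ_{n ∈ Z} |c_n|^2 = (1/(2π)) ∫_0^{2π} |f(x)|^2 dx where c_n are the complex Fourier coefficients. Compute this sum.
Σ |c_n|^2 = 85/2

Parseval equates the L^2 energy of f (normalised by 1/(2π)) with the ℓ^2 sum of its Fourier coefficients: (1/(2π)) ∫_0^{2π} |f|^2 = Σ |c_n|^2.
Compute the left side: (1/(2π)) [∫_0^π 6^2 dx + ∫_π^{2π} 7^2 dx] = (1/(2π)) · (36π + 49π) = (36 + 49)/2 = 85/2.
So Σ_{n ∈ Z} |c_n|^2 = 85/2.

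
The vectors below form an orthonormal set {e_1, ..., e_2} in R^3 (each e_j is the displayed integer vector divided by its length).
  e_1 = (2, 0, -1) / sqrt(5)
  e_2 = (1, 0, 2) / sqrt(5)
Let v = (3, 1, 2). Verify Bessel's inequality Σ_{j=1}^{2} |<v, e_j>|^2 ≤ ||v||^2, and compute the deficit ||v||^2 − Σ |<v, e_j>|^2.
Σ |<v, e_j>|^2 = 13; ||v||^2 = 14; deficit = 1

Write each e_j = u_j / sqrt(<u_j, u_j>) where u_j is the displayed integer vector. Then <v, e_j> = <v, u_j> / sqrt(<u_j, u_j>), so |<v, e_j>|^2 = <v, u_j>^2 / <u_j, u_j>.
Coefficients: <v, e_1> = 4/sqrt(5), <v, e_2> = 7/sqrt(5).
Square and sum: Σ |<v, e_j>|^2 = 13.
Compute ||v||^2 = v·v = 14.
Deficit = 14 − 13 = 1 ≥ 0, confirming Bessel's inequality. (The deficit equals ||v − Σ <v,e_j> e_j||^2, the squared distance from v to span{e_j}.)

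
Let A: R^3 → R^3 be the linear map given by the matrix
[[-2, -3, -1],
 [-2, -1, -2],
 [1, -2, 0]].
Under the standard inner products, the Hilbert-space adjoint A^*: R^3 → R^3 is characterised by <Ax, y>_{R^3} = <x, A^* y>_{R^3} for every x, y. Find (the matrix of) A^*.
A^* = A^T =
[[-2, -2, 1],
 [-3, -1, -2],
 [-1, -2, 0]]

For real matrices with standard dot products, the defining identity <Ax, y> = <x, A^* y> gives (Ax)^T y = x^T (A^*) y, i.e. x^T A^T y = x^T (A^*) y. Since this holds for all x, y, we must have A^* = A^T. Therefore
A^* =
[[-2, -2, 1],
 [-3, -1, -2],
 [-1, -2, 0]].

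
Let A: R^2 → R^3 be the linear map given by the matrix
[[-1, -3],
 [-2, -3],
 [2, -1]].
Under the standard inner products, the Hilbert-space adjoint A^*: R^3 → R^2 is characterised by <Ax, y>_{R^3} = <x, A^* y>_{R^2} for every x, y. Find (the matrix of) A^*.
A^* = A^T =
[[-1, -2, 2],
 [-3, -3, -1]]

For real matrices with standard dot products, the defining identity <Ax, y> = <x, A^* y> gives (Ax)^T y = x^T (A^*) y, i.e. x^T A^T y = x^T (A^*) y. Since this holds for all x, y, we must have A^* = A^T. Therefore
A^* =
[[-1, -2, 2],
 [-3, -3, -1]].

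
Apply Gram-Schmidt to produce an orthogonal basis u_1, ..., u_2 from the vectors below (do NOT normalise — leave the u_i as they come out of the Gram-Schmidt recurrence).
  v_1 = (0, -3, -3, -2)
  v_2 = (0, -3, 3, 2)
Orthogonal basis:
  u_1 = (0, -3, -3, -2)
  u_2 = (0, -39/11, 27/11, 18/11)

Apply the Gram-Schmidt recurrence
  u_1 = v_1
  u_i = v_i − Σ_{j<i} ((v_i · u_j) / (u_j · u_j)) · u_j.

Step by step this gives:
  u_1 = (0, -3, -3, -2)
  u_2 = (0, -39/11, 27/11, 18/11)

Orthogonality check:
  u_2 · u_1 = 0 (should be 0)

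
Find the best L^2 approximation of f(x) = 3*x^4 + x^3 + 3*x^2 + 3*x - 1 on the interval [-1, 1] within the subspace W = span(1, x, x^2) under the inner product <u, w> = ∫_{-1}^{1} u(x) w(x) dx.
g(x) = 39*x^2/7 + 18*x/5 - 44/35

The best approximation g ∈ W is the orthogonal projection of f onto W. Writing g = a_0 + a_1 x + a_2 x^2, the coefficients solve the normal equations G · a = b where
  G_{ij} = <φ_i, φ_j> and b_i = <f, φ_i>, with φ_0 = 1, φ_1 = x, φ_2 = x^2.
G =
  [2, 0, 2/3]
  [0, 2/3, 0]
  [2/3, 0, 2/5],
b = (6/5, 12/5, 146/105).
Solving gives a_0 = -44/35, a_1 = 18/5, a_2 = 39/7, so
  g(x) = 39*x^2/7 + 18*x/5 - 44/35.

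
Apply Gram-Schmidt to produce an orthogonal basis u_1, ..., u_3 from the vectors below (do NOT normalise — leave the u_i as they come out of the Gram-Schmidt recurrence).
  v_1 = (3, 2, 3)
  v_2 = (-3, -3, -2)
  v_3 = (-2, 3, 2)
Orthogonal basis:
  u_1 = (3, 2, 3)
  u_2 = (-3/22, -12/11, 19/22)
  u_3 = (-125/43, 75/43, 75/43)

Apply the Gram-Schmidt recurrence
  u_1 = v_1
  u_i = v_i − Σ_{j<i} ((v_i · u_j) / (u_j · u_j)) · u_j.

Step by step this gives:
  u_1 = (3, 2, 3)
  u_2 = (-3/22, -12/11, 19/22)
  u_3 = (-125/43, 75/43, 75/43)

Orthogonality check:
  u_2 · u_1 = 0 (should be 0)
  u_3 · u_1 = 0 (should be 0)
  u_3 · u_2 = 0 (should be 0)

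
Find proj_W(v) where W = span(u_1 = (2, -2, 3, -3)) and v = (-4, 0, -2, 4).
proj_W(v) = (-2, 2, -3, 3)

Set up U = [u_1 | ... | u_1] ∈ R^(4×1). The projector onto W = col(U) is P = U (U^T U)^(-1) U^T.
Compute U^T U =
  [26],
and U^T v = (-26).
Solve U^T U · c = U^T v for the coefficients: c = (-1). The projection is proj_W(v) = U c.
Check: (v - proj_W(v)) · u_1 = 0  (should be 0).
Result: proj_W(v) = (-2, 2, -3, 3).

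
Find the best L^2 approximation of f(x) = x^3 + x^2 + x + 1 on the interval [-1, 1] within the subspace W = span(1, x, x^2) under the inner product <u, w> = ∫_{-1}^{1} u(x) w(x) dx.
g(x) = x^2 + 8*x/5 + 1

The best approximation g ∈ W is the orthogonal projection of f onto W. Writing g = a_0 + a_1 x + a_2 x^2, the coefficients solve the normal equations G · a = b where
  G_{ij} = <φ_i, φ_j> and b_i = <f, φ_i>, with φ_0 = 1, φ_1 = x, φ_2 = x^2.
G =
  [2, 0, 2/3]
  [0, 2/3, 0]
  [2/3, 0, 2/5],
b = (8/3, 16/15, 16/15).
Solving gives a_0 = 1, a_1 = 8/5, a_2 = 1, so
  g(x) = x^2 + 8*x/5 + 1.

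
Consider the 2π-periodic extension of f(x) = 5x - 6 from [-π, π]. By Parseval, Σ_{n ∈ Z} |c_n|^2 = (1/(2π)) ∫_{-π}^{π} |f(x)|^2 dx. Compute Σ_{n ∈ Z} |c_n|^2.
Σ |c_n|^2 = 25π^2/3 + 36

Expand and integrate term by term over [-π, π]:
  ∫ (5x)^2 dx = 25·(2π^3/3); ∫ 2·5·(-6)·x dx = 0 (odd integrand); ∫ (-6)^2 dx = 36·2π.
So (1/(2π)) ∫_{-π}^{π} (5x - 6)^2 dx = 25π^2/3 + 36 = 25π^2/3 + 36.
Parseval ⇒ Σ |c_n|^2 = 25π^2/3 + 36.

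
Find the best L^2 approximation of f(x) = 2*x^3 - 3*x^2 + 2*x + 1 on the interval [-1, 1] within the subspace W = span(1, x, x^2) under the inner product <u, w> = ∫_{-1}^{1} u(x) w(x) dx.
g(x) = -3*x^2 + 16*x/5 + 1

The best approximation g ∈ W is the orthogonal projection of f onto W. Writing g = a_0 + a_1 x + a_2 x^2, the coefficients solve the normal equations G · a = b where
  G_{ij} = <φ_i, φ_j> and b_i = <f, φ_i>, with φ_0 = 1, φ_1 = x, φ_2 = x^2.
G =
  [2, 0, 2/3]
  [0, 2/3, 0]
  [2/3, 0, 2/5],
b = (0, 32/15, -8/15).
Solving gives a_0 = 1, a_1 = 16/5, a_2 = -3, so
  g(x) = -3*x^2 + 16*x/5 + 1.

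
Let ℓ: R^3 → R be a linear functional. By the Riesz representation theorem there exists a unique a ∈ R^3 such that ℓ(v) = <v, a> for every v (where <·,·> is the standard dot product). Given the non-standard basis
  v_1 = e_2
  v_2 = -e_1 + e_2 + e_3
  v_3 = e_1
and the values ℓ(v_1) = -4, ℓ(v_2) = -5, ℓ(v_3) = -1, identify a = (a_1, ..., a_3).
a = (-1, -4, -2)

Write a = (a_1, ..., a_3) in the standard basis. For each basis vector v_i, ℓ(v_i) = <v_i, a> is a linear equation in the a_j's. Collect the n equations into a matrix system V a = ℓ, where row i of V is v_i (expressed in the standard basis). Since V is invertible (lower-triangular with 1s on the diagonal, up to permutation), solve by back-substitution:
  V =
[[0, 1, 0],
 [-1, 1, 1],
 [1, 0, 0]]
  V a = (-4, -5, -1)
Solving gives a = (-1, -4, -2).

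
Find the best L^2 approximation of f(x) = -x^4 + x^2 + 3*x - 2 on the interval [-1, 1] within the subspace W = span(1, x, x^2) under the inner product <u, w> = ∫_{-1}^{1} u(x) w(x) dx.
g(x) = x^2/7 + 3*x - 67/35

The best approximation g ∈ W is the orthogonal projection of f onto W. Writing g = a_0 + a_1 x + a_2 x^2, the coefficients solve the normal equations G · a = b where
  G_{ij} = <φ_i, φ_j> and b_i = <f, φ_i>, with φ_0 = 1, φ_1 = x, φ_2 = x^2.
G =
  [2, 0, 2/3]
  [0, 2/3, 0]
  [2/3, 0, 2/5],
b = (-56/15, 2, -128/105).
Solving gives a_0 = -67/35, a_1 = 3, a_2 = 1/7, so
  g(x) = x^2/7 + 3*x - 67/35.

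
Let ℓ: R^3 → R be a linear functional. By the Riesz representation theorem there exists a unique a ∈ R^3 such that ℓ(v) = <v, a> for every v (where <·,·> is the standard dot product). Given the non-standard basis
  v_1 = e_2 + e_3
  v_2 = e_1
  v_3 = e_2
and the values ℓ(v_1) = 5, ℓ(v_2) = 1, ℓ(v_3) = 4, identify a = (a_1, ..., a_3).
a = (1, 4, 1)

Write a = (a_1, ..., a_3) in the standard basis. For each basis vector v_i, ℓ(v_i) = <v_i, a> is a linear equation in the a_j's. Collect the n equations into a matrix system V a = ℓ, where row i of V is v_i (expressed in the standard basis). Since V is invertible (lower-triangular with 1s on the diagonal, up to permutation), solve by back-substitution:
  V =
[[0, 1, 1],
 [1, 0, 0],
 [0, 1, 0]]
  V a = (5, 1, 4)
Solving gives a = (1, 4, 1).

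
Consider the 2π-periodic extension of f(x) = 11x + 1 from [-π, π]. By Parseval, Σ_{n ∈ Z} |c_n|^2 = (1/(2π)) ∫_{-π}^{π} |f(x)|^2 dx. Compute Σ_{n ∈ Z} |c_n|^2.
Σ |c_n|^2 = 121π^2/3 + 1

Expand and integrate term by term over [-π, π]:
  ∫ (11x)^2 dx = 121·(2π^3/3); ∫ 2·11·(1)·x dx = 0 (odd integrand); ∫ 1^2 dx = 1·2π.
So (1/(2π)) ∫_{-π}^{π} (11x + 1)^2 dx = 121π^2/3 + 1 = 121π^2/3 + 1.
Parseval ⇒ Σ |c_n|^2 = 121π^2/3 + 1.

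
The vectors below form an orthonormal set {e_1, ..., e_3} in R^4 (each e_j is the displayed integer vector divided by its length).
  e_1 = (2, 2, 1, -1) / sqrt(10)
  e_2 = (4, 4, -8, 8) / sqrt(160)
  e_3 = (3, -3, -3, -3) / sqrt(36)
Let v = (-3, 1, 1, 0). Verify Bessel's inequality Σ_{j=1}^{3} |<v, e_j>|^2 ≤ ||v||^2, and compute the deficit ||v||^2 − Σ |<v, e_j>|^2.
Σ |<v, e_j>|^2 = 35/4; ||v||^2 = 11; deficit = 9/4

Write each e_j = u_j / sqrt(<u_j, u_j>) where u_j is the displayed integer vector. Then <v, e_j> = <v, u_j> / sqrt(<u_j, u_j>), so |<v, e_j>|^2 = <v, u_j>^2 / <u_j, u_j>.
Coefficients: <v, e_1> = -3/sqrt(10), <v, e_2> = -16/sqrt(160), <v, e_3> = -15/sqrt(36).
Square and sum: Σ |<v, e_j>|^2 = 35/4.
Compute ||v||^2 = v·v = 11.
Deficit = 11 − 35/4 = 9/4 ≥ 0, confirming Bessel's inequality. (The deficit equals ||v − Σ <v,e_j> e_j||^2, the squared distance from v to span{e_j}.)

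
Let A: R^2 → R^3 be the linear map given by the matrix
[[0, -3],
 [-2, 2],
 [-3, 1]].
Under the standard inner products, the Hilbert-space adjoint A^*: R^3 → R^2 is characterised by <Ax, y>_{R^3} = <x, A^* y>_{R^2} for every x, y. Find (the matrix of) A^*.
A^* = A^T =
[[0, -2, -3],
 [-3, 2, 1]]

For real matrices with standard dot products, the defining identity <Ax, y> = <x, A^* y> gives (Ax)^T y = x^T (A^*) y, i.e. x^T A^T y = x^T (A^*) y. Since this holds for all x, y, we must have A^* = A^T. Therefore
A^* =
[[0, -2, -3],
 [-3, 2, 1]].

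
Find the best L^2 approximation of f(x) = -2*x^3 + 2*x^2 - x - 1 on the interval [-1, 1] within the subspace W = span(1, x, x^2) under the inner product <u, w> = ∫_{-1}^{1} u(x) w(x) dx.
g(x) = 2*x^2 - 11*x/5 - 1

The best approximation g ∈ W is the orthogonal projection of f onto W. Writing g = a_0 + a_1 x + a_2 x^2, the coefficients solve the normal equations G · a = b where
  G_{ij} = <φ_i, φ_j> and b_i = <f, φ_i>, with φ_0 = 1, φ_1 = x, φ_2 = x^2.
G =
  [2, 0, 2/3]
  [0, 2/3, 0]
  [2/3, 0, 2/5],
b = (-2/3, -22/15, 2/15).
Solving gives a_0 = -1, a_1 = -11/5, a_2 = 2, so
  g(x) = 2*x^2 - 11*x/5 - 1.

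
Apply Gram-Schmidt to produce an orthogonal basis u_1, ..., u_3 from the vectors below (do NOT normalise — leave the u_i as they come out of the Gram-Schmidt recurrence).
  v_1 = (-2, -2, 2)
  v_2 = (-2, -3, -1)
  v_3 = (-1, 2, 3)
Orthogonal basis:
  u_1 = (-2, -2, 2)
  u_2 = (-2/3, -5/3, -7/3)
  u_3 = (-14/13, 21/26, -7/26)

Apply the Gram-Schmidt recurrence
  u_1 = v_1
  u_i = v_i − Σ_{j<i} ((v_i · u_j) / (u_j · u_j)) · u_j.

Step by step this gives:
  u_1 = (-2, -2, 2)
  u_2 = (-2/3, -5/3, -7/3)
  u_3 = (-14/13, 21/26, -7/26)

Orthogonality check:
  u_2 · u_1 = 0 (should be 0)
  u_3 · u_1 = 0 (should be 0)
  u_3 · u_2 = 0 (should be 0)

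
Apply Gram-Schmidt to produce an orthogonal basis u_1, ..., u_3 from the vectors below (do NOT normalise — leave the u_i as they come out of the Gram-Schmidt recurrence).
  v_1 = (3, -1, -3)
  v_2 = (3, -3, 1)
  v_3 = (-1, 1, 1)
Orthogonal basis:
  u_1 = (3, -1, -3)
  u_2 = (30/19, -48/19, 46/19)
  u_3 = (2/7, 12/35, 6/35)

Apply the Gram-Schmidt recurrence
  u_1 = v_1
  u_i = v_i − Σ_{j<i} ((v_i · u_j) / (u_j · u_j)) · u_j.

Step by step this gives:
  u_1 = (3, -1, -3)
  u_2 = (30/19, -48/19, 46/19)
  u_3 = (2/7, 12/35, 6/35)

Orthogonality check:
  u_2 · u_1 = 0 (should be 0)
  u_3 · u_1 = 0 (should be 0)
  u_3 · u_2 = 0 (should be 0)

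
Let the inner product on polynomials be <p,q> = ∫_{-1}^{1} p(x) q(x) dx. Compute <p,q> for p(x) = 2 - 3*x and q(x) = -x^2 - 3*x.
<p,q> = 14/3

Expand the product: p(x)·q(x) = 3*x^3 + 7*x^2 - 6*x.
∫_{-1}^{1} of each monomial x^k gives [2/(k+1) if k even, 0 if k odd]. Integrating term-by-term (or equivalently evaluating the antiderivative F(x) = 3*x^4/4 + 7*x^3/3 - 3*x^2 at the endpoints):
  F(1) − F(−1) = 1/12 − (-55/12) = 14/3.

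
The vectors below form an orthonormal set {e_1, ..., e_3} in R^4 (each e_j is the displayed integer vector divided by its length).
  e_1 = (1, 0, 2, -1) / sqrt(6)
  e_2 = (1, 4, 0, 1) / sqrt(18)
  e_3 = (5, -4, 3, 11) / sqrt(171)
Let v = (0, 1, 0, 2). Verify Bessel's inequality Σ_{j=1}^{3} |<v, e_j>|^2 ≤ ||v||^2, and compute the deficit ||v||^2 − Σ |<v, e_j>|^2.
Σ |<v, e_j>|^2 = 260/57; ||v||^2 = 5; deficit = 25/57

Write each e_j = u_j / sqrt(<u_j, u_j>) where u_j is the displayed integer vector. Then <v, e_j> = <v, u_j> / sqrt(<u_j, u_j>), so |<v, e_j>|^2 = <v, u_j>^2 / <u_j, u_j>.
Coefficients: <v, e_1> = -2/sqrt(6), <v, e_2> = 6/sqrt(18), <v, e_3> = 18/sqrt(171).
Square and sum: Σ |<v, e_j>|^2 = 260/57.
Compute ||v||^2 = v·v = 5.
Deficit = 5 − 260/57 = 25/57 ≥ 0, confirming Bessel's inequality. (The deficit equals ||v − Σ <v,e_j> e_j||^2, the squared distance from v to span{e_j}.)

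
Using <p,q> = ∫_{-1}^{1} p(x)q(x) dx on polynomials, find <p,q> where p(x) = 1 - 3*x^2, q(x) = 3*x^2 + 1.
<p,q> = -8/5

Expand the product: p(x)·q(x) = 1 - 9*x^4.
∫_{-1}^{1} of each monomial x^k gives [2/(k+1) if k even, 0 if k odd]. Integrating term-by-term (or equivalently evaluating the antiderivative F(x) = -9*x^5/5 + x at the endpoints):
  F(1) − F(−1) = -4/5 − (4/5) = -8/5.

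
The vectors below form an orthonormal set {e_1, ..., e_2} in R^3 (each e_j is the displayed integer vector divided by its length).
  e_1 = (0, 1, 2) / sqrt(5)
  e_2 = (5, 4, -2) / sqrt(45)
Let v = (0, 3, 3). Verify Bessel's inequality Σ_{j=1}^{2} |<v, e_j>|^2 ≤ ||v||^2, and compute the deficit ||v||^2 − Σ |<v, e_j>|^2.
Σ |<v, e_j>|^2 = 17; ||v||^2 = 18; deficit = 1

Write each e_j = u_j / sqrt(<u_j, u_j>) where u_j is the displayed integer vector. Then <v, e_j> = <v, u_j> / sqrt(<u_j, u_j>), so |<v, e_j>|^2 = <v, u_j>^2 / <u_j, u_j>.
Coefficients: <v, e_1> = 9/sqrt(5), <v, e_2> = 6/sqrt(45).
Square and sum: Σ |<v, e_j>|^2 = 17.
Compute ||v||^2 = v·v = 18.
Deficit = 18 − 17 = 1 ≥ 0, confirming Bessel's inequality. (The deficit equals ||v − Σ <v,e_j> e_j||^2, the squared distance from v to span{e_j}.)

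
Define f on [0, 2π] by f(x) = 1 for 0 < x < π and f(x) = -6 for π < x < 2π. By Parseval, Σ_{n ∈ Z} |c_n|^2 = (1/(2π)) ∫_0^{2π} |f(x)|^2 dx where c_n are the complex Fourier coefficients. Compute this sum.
Σ |c_n|^2 = 37/2

Parseval equates the L^2 energy of f (normalised by 1/(2π)) with the ℓ^2 sum of its Fourier coefficients: (1/(2π)) ∫_0^{2π} |f|^2 = Σ |c_n|^2.
Compute the left side: (1/(2π)) [∫_0^π 1^2 dx + ∫_π^{2π} (-6)^2 dx] = (1/(2π)) · (1π + 36π) = (1 + 36)/2 = 37/2.
So Σ_{n ∈ Z} |c_n|^2 = 37/2.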